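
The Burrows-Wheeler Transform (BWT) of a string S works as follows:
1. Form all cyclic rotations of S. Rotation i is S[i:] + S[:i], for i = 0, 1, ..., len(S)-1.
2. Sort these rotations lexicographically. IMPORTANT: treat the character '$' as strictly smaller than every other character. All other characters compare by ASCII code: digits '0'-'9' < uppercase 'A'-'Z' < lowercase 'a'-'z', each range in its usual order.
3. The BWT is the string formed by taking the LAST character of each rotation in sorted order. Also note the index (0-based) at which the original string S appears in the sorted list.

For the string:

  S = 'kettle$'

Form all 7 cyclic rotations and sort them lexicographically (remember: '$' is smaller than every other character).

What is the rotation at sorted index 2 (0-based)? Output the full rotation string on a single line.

All 7 rotations (rotation i = S[i:]+S[:i]):
  rot[0] = kettle$
  rot[1] = ettle$k
  rot[2] = ttle$ke
  rot[3] = tle$ket
  rot[4] = le$kett
  rot[5] = e$kettl
  rot[6] = $kettle
Sorted (with $ < everything):
  sorted[0] = $kettle
  sorted[1] = e$kettl
  sorted[2] = ettle$k
  sorted[3] = kettle$
  sorted[4] = le$kett
  sorted[5] = tle$ket
  sorted[6] = ttle$ke
sorted[2] = ettle$k

Answer: ettle$k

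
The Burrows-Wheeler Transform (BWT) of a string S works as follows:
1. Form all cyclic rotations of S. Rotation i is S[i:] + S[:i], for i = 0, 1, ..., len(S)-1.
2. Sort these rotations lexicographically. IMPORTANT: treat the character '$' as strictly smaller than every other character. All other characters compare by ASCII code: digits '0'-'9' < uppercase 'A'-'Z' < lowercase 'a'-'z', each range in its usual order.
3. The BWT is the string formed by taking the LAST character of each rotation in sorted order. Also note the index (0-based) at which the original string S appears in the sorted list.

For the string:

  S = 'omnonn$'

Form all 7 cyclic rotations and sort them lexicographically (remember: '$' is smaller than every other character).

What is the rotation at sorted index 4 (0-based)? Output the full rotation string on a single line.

Answer: nonn$om

Derivation:
All 7 rotations (rotation i = S[i:]+S[:i]):
  rot[0] = omnonn$
  rot[1] = mnonn$o
  rot[2] = nonn$om
  rot[3] = onn$omn
  rot[4] = nn$omno
  rot[5] = n$omnon
  rot[6] = $omnonn
Sorted (with $ < everything):
  sorted[0] = $omnonn
  sorted[1] = mnonn$o
  sorted[2] = n$omnon
  sorted[3] = nn$omno
  sorted[4] = nonn$om
  sorted[5] = omnonn$
  sorted[6] = onn$omn
sorted[4] = nonn$om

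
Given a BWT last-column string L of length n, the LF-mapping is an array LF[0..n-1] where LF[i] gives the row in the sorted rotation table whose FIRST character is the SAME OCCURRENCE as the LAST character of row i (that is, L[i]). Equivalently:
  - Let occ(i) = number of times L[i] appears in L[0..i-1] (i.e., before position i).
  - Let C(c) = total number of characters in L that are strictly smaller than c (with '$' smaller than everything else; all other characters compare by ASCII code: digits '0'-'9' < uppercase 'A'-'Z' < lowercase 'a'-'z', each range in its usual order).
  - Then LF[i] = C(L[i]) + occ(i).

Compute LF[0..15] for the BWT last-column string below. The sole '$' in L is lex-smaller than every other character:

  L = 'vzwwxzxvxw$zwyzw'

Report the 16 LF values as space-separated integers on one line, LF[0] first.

Answer: 1 12 3 4 8 13 9 2 10 5 0 14 6 11 15 7

Derivation:
Char counts: '$':1, 'v':2, 'w':5, 'x':3, 'y':1, 'z':4
C (first-col start): C('$')=0, C('v')=1, C('w')=3, C('x')=8, C('y')=11, C('z')=12
L[0]='v': occ=0, LF[0]=C('v')+0=1+0=1
L[1]='z': occ=0, LF[1]=C('z')+0=12+0=12
L[2]='w': occ=0, LF[2]=C('w')+0=3+0=3
L[3]='w': occ=1, LF[3]=C('w')+1=3+1=4
L[4]='x': occ=0, LF[4]=C('x')+0=8+0=8
L[5]='z': occ=1, LF[5]=C('z')+1=12+1=13
L[6]='x': occ=1, LF[6]=C('x')+1=8+1=9
L[7]='v': occ=1, LF[7]=C('v')+1=1+1=2
L[8]='x': occ=2, LF[8]=C('x')+2=8+2=10
L[9]='w': occ=2, LF[9]=C('w')+2=3+2=5
L[10]='$': occ=0, LF[10]=C('$')+0=0+0=0
L[11]='z': occ=2, LF[11]=C('z')+2=12+2=14
L[12]='w': occ=3, LF[12]=C('w')+3=3+3=6
L[13]='y': occ=0, LF[13]=C('y')+0=11+0=11
L[14]='z': occ=3, LF[14]=C('z')+3=12+3=15
L[15]='w': occ=4, LF[15]=C('w')+4=3+4=7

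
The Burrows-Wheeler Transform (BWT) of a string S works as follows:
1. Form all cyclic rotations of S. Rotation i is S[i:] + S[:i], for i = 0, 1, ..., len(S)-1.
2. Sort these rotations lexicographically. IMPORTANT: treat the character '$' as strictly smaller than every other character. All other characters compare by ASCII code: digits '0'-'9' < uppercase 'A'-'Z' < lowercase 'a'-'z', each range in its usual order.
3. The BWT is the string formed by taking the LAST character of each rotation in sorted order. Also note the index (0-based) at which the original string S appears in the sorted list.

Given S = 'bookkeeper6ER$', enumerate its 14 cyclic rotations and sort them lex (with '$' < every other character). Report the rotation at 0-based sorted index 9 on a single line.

Answer: kkeeper6ER$boo

Derivation:
All 14 rotations (rotation i = S[i:]+S[:i]):
  rot[0] = bookkeeper6ER$
  rot[1] = ookkeeper6ER$b
  rot[2] = okkeeper6ER$bo
  rot[3] = kkeeper6ER$boo
  rot[4] = keeper6ER$book
  rot[5] = eeper6ER$bookk
  rot[6] = eper6ER$bookke
  rot[7] = per6ER$bookkee
  rot[8] = er6ER$bookkeep
  rot[9] = r6ER$bookkeepe
  rot[10] = 6ER$bookkeeper
  rot[11] = ER$bookkeeper6
  rot[12] = R$bookkeeper6E
  rot[13] = $bookkeeper6ER
Sorted (with $ < everything):
  sorted[0] = $bookkeeper6ER
  sorted[1] = 6ER$bookkeeper
  sorted[2] = ER$bookkeeper6
  sorted[3] = R$bookkeeper6E
  sorted[4] = bookkeeper6ER$
  sorted[5] = eeper6ER$bookk
  sorted[6] = eper6ER$bookke
  sorted[7] = er6ER$bookkeep
  sorted[8] = keeper6ER$book
  sorted[9] = kkeeper6ER$boo
  sorted[10] = okkeeper6ER$bo
  sorted[11] = ookkeeper6ER$b
  sorted[12] = per6ER$bookkee
  sorted[13] = r6ER$bookkeepe
sorted[9] = kkeeper6ER$boo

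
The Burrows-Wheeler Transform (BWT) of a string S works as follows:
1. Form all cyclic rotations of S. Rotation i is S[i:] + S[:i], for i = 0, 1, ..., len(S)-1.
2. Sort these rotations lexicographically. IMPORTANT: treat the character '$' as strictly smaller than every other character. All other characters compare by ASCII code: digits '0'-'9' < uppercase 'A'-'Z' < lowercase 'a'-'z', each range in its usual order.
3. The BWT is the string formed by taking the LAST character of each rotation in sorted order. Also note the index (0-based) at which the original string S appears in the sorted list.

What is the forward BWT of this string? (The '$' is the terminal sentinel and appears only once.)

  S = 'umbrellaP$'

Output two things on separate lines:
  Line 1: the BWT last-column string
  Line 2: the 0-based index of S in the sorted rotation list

All 10 rotations (rotation i = S[i:]+S[:i]):
  rot[0] = umbrellaP$
  rot[1] = mbrellaP$u
  rot[2] = brellaP$um
  rot[3] = rellaP$umb
  rot[4] = ellaP$umbr
  rot[5] = llaP$umbre
  rot[6] = laP$umbrel
  rot[7] = aP$umbrell
  rot[8] = P$umbrella
  rot[9] = $umbrellaP
Sorted (with $ < everything):
  sorted[0] = $umbrellaP  (last char: 'P')
  sorted[1] = P$umbrella  (last char: 'a')
  sorted[2] = aP$umbrell  (last char: 'l')
  sorted[3] = brellaP$um  (last char: 'm')
  sorted[4] = ellaP$umbr  (last char: 'r')
  sorted[5] = laP$umbrel  (last char: 'l')
  sorted[6] = llaP$umbre  (last char: 'e')
  sorted[7] = mbrellaP$u  (last char: 'u')
  sorted[8] = rellaP$umb  (last char: 'b')
  sorted[9] = umbrellaP$  (last char: '$')
Last column: Palmrleub$
Original string S is at sorted index 9

Answer: Palmrleub$
9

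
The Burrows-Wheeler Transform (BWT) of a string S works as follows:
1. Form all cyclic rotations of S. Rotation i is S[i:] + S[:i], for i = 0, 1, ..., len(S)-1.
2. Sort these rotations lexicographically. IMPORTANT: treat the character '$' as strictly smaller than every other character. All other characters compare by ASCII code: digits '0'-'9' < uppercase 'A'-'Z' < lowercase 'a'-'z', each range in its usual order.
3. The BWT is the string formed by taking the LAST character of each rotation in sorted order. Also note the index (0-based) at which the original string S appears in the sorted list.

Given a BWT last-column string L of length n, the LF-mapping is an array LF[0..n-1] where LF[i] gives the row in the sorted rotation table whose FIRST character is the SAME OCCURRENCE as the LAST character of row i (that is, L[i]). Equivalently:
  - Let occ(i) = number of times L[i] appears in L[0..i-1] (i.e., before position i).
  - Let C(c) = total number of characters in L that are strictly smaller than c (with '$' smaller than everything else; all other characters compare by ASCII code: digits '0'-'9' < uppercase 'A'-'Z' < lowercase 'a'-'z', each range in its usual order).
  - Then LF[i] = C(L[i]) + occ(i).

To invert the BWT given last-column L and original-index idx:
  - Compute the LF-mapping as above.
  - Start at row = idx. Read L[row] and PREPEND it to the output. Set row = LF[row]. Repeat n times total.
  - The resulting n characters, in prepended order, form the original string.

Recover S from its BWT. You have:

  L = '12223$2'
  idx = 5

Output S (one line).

Answer: 232221$

Derivation:
LF mapping: 1 2 3 4 6 0 5
Walk LF starting at row 5, prepending L[row]:
  step 1: row=5, L[5]='$', prepend. Next row=LF[5]=0
  step 2: row=0, L[0]='1', prepend. Next row=LF[0]=1
  step 3: row=1, L[1]='2', prepend. Next row=LF[1]=2
  step 4: row=2, L[2]='2', prepend. Next row=LF[2]=3
  step 5: row=3, L[3]='2', prepend. Next row=LF[3]=4
  step 6: row=4, L[4]='3', prepend. Next row=LF[4]=6
  step 7: row=6, L[6]='2', prepend. Next row=LF[6]=5
Reversed output: 232221$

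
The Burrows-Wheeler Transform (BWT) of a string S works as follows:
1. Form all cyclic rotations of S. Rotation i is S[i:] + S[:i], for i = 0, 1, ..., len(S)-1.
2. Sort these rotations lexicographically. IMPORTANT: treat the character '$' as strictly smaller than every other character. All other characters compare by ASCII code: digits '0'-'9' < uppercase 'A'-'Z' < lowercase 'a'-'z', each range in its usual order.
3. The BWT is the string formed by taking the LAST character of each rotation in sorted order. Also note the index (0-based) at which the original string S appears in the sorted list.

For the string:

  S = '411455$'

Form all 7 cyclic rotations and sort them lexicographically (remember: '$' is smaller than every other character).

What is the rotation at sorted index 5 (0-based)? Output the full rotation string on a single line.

All 7 rotations (rotation i = S[i:]+S[:i]):
  rot[0] = 411455$
  rot[1] = 11455$4
  rot[2] = 1455$41
  rot[3] = 455$411
  rot[4] = 55$4114
  rot[5] = 5$41145
  rot[6] = $411455
Sorted (with $ < everything):
  sorted[0] = $411455
  sorted[1] = 11455$4
  sorted[2] = 1455$41
  sorted[3] = 411455$
  sorted[4] = 455$411
  sorted[5] = 5$41145
  sorted[6] = 55$4114
sorted[5] = 5$41145

Answer: 5$41145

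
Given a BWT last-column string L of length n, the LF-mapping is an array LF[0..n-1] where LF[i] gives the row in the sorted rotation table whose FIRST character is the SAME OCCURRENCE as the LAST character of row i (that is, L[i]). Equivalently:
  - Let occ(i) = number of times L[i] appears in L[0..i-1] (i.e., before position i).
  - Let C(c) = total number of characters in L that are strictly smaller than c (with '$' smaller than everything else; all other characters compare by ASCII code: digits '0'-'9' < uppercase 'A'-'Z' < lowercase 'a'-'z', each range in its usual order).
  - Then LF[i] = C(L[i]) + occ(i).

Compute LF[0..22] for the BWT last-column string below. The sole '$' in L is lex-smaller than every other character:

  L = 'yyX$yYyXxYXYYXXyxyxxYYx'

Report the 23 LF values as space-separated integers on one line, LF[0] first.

Answer: 17 18 1 0 19 6 20 2 12 7 3 8 9 4 5 21 13 22 14 15 10 11 16

Derivation:
Char counts: '$':1, 'X':5, 'Y':6, 'x':5, 'y':6
C (first-col start): C('$')=0, C('X')=1, C('Y')=6, C('x')=12, C('y')=17
L[0]='y': occ=0, LF[0]=C('y')+0=17+0=17
L[1]='y': occ=1, LF[1]=C('y')+1=17+1=18
L[2]='X': occ=0, LF[2]=C('X')+0=1+0=1
L[3]='$': occ=0, LF[3]=C('$')+0=0+0=0
L[4]='y': occ=2, LF[4]=C('y')+2=17+2=19
L[5]='Y': occ=0, LF[5]=C('Y')+0=6+0=6
L[6]='y': occ=3, LF[6]=C('y')+3=17+3=20
L[7]='X': occ=1, LF[7]=C('X')+1=1+1=2
L[8]='x': occ=0, LF[8]=C('x')+0=12+0=12
L[9]='Y': occ=1, LF[9]=C('Y')+1=6+1=7
L[10]='X': occ=2, LF[10]=C('X')+2=1+2=3
L[11]='Y': occ=2, LF[11]=C('Y')+2=6+2=8
L[12]='Y': occ=3, LF[12]=C('Y')+3=6+3=9
L[13]='X': occ=3, LF[13]=C('X')+3=1+3=4
L[14]='X': occ=4, LF[14]=C('X')+4=1+4=5
L[15]='y': occ=4, LF[15]=C('y')+4=17+4=21
L[16]='x': occ=1, LF[16]=C('x')+1=12+1=13
L[17]='y': occ=5, LF[17]=C('y')+5=17+5=22
L[18]='x': occ=2, LF[18]=C('x')+2=12+2=14
L[19]='x': occ=3, LF[19]=C('x')+3=12+3=15
L[20]='Y': occ=4, LF[20]=C('Y')+4=6+4=10
L[21]='Y': occ=5, LF[21]=C('Y')+5=6+5=11
L[22]='x': occ=4, LF[22]=C('x')+4=12+4=16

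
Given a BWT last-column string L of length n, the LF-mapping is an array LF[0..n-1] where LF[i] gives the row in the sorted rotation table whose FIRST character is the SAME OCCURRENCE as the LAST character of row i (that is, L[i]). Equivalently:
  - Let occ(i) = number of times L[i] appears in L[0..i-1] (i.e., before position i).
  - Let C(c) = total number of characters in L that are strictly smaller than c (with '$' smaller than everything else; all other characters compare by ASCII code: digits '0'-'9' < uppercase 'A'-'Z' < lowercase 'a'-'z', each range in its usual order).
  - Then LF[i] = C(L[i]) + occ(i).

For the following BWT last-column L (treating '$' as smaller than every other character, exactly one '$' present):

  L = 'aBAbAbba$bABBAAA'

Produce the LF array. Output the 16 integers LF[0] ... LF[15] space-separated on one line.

Answer: 10 7 1 12 2 13 14 11 0 15 3 8 9 4 5 6

Derivation:
Char counts: '$':1, 'A':6, 'B':3, 'a':2, 'b':4
C (first-col start): C('$')=0, C('A')=1, C('B')=7, C('a')=10, C('b')=12
L[0]='a': occ=0, LF[0]=C('a')+0=10+0=10
L[1]='B': occ=0, LF[1]=C('B')+0=7+0=7
L[2]='A': occ=0, LF[2]=C('A')+0=1+0=1
L[3]='b': occ=0, LF[3]=C('b')+0=12+0=12
L[4]='A': occ=1, LF[4]=C('A')+1=1+1=2
L[5]='b': occ=1, LF[5]=C('b')+1=12+1=13
L[6]='b': occ=2, LF[6]=C('b')+2=12+2=14
L[7]='a': occ=1, LF[7]=C('a')+1=10+1=11
L[8]='$': occ=0, LF[8]=C('$')+0=0+0=0
L[9]='b': occ=3, LF[9]=C('b')+3=12+3=15
L[10]='A': occ=2, LF[10]=C('A')+2=1+2=3
L[11]='B': occ=1, LF[11]=C('B')+1=7+1=8
L[12]='B': occ=2, LF[12]=C('B')+2=7+2=9
L[13]='A': occ=3, LF[13]=C('A')+3=1+3=4
L[14]='A': occ=4, LF[14]=C('A')+4=1+4=5
L[15]='A': occ=5, LF[15]=C('A')+5=1+5=6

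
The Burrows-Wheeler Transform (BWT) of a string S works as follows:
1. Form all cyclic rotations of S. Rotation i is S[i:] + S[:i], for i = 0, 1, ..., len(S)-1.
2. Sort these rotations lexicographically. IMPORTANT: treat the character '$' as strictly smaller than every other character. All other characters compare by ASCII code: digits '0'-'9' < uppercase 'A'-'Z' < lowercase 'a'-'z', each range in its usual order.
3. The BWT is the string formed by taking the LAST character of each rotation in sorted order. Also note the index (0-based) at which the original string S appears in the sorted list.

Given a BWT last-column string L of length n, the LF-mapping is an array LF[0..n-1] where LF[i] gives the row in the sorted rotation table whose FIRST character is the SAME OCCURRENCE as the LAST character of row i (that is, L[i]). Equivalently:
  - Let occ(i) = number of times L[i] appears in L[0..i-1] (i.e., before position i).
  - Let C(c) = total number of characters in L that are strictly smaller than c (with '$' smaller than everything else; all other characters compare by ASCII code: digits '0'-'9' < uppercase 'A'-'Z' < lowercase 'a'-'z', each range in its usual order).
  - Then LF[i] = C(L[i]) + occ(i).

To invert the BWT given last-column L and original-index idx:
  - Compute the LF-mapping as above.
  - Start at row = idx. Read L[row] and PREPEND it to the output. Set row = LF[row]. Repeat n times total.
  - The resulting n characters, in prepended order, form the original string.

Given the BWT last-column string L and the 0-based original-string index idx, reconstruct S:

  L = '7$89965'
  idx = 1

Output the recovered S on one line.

LF mapping: 3 0 4 5 6 2 1
Walk LF starting at row 1, prepending L[row]:
  step 1: row=1, L[1]='$', prepend. Next row=LF[1]=0
  step 2: row=0, L[0]='7', prepend. Next row=LF[0]=3
  step 3: row=3, L[3]='9', prepend. Next row=LF[3]=5
  step 4: row=5, L[5]='6', prepend. Next row=LF[5]=2
  step 5: row=2, L[2]='8', prepend. Next row=LF[2]=4
  step 6: row=4, L[4]='9', prepend. Next row=LF[4]=6
  step 7: row=6, L[6]='5', prepend. Next row=LF[6]=1
Reversed output: 598697$

Answer: 598697$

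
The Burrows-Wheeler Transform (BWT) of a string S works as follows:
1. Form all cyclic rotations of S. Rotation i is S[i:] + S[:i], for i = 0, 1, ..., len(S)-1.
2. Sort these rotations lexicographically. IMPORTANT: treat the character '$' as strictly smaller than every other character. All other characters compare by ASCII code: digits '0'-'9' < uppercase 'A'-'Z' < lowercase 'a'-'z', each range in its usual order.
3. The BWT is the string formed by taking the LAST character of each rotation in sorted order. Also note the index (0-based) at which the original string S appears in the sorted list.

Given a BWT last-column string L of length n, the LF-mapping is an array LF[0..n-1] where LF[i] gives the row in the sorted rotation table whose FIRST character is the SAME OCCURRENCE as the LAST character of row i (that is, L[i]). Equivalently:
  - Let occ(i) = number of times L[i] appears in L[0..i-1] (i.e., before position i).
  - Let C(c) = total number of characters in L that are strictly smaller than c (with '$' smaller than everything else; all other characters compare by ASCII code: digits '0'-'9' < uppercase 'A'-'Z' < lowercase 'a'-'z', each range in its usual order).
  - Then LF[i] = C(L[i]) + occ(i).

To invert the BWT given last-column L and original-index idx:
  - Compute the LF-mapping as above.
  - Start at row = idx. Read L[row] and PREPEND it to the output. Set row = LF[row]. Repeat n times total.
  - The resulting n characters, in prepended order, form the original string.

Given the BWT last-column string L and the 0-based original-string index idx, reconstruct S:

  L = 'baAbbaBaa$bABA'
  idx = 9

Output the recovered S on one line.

Answer: aaaBbBaAAbAbb$

Derivation:
LF mapping: 10 6 1 11 12 7 4 8 9 0 13 2 5 3
Walk LF starting at row 9, prepending L[row]:
  step 1: row=9, L[9]='$', prepend. Next row=LF[9]=0
  step 2: row=0, L[0]='b', prepend. Next row=LF[0]=10
  step 3: row=10, L[10]='b', prepend. Next row=LF[10]=13
  step 4: row=13, L[13]='A', prepend. Next row=LF[13]=3
  step 5: row=3, L[3]='b', prepend. Next row=LF[3]=11
  step 6: row=11, L[11]='A', prepend. Next row=LF[11]=2
  step 7: row=2, L[2]='A', prepend. Next row=LF[2]=1
  step 8: row=1, L[1]='a', prepend. Next row=LF[1]=6
  step 9: row=6, L[6]='B', prepend. Next row=LF[6]=4
  step 10: row=4, L[4]='b', prepend. Next row=LF[4]=12
  step 11: row=12, L[12]='B', prepend. Next row=LF[12]=5
  step 12: row=5, L[5]='a', prepend. Next row=LF[5]=7
  step 13: row=7, L[7]='a', prepend. Next row=LF[7]=8
  step 14: row=8, L[8]='a', prepend. Next row=LF[8]=9
Reversed output: aaaBbBaAAbAbb$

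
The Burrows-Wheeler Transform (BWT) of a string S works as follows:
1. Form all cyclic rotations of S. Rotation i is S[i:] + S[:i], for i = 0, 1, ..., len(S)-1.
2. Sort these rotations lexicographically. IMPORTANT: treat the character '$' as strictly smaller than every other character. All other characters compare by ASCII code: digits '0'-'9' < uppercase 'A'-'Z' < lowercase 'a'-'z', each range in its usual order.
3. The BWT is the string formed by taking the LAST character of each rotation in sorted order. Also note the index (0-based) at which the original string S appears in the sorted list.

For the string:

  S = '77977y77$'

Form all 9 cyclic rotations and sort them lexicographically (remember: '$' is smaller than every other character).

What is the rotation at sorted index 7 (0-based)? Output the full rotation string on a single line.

All 9 rotations (rotation i = S[i:]+S[:i]):
  rot[0] = 77977y77$
  rot[1] = 7977y77$7
  rot[2] = 977y77$77
  rot[3] = 77y77$779
  rot[4] = 7y77$7797
  rot[5] = y77$77977
  rot[6] = 77$77977y
  rot[7] = 7$77977y7
  rot[8] = $77977y77
Sorted (with $ < everything):
  sorted[0] = $77977y77
  sorted[1] = 7$77977y7
  sorted[2] = 77$77977y
  sorted[3] = 77977y77$
  sorted[4] = 77y77$779
  sorted[5] = 7977y77$7
  sorted[6] = 7y77$7797
  sorted[7] = 977y77$77
  sorted[8] = y77$77977
sorted[7] = 977y77$77

Answer: 977y77$77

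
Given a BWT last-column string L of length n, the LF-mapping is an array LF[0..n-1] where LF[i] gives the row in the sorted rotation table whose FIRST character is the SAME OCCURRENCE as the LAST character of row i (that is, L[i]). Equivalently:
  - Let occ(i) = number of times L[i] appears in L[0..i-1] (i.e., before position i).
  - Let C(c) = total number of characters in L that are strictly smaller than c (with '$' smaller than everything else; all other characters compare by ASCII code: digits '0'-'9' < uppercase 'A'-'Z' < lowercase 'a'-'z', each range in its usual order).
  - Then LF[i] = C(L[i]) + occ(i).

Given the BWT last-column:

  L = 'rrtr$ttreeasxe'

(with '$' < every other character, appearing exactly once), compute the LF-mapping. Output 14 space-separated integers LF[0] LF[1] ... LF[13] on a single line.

Char counts: '$':1, 'a':1, 'e':3, 'r':4, 's':1, 't':3, 'x':1
C (first-col start): C('$')=0, C('a')=1, C('e')=2, C('r')=5, C('s')=9, C('t')=10, C('x')=13
L[0]='r': occ=0, LF[0]=C('r')+0=5+0=5
L[1]='r': occ=1, LF[1]=C('r')+1=5+1=6
L[2]='t': occ=0, LF[2]=C('t')+0=10+0=10
L[3]='r': occ=2, LF[3]=C('r')+2=5+2=7
L[4]='$': occ=0, LF[4]=C('$')+0=0+0=0
L[5]='t': occ=1, LF[5]=C('t')+1=10+1=11
L[6]='t': occ=2, LF[6]=C('t')+2=10+2=12
L[7]='r': occ=3, LF[7]=C('r')+3=5+3=8
L[8]='e': occ=0, LF[8]=C('e')+0=2+0=2
L[9]='e': occ=1, LF[9]=C('e')+1=2+1=3
L[10]='a': occ=0, LF[10]=C('a')+0=1+0=1
L[11]='s': occ=0, LF[11]=C('s')+0=9+0=9
L[12]='x': occ=0, LF[12]=C('x')+0=13+0=13
L[13]='e': occ=2, LF[13]=C('e')+2=2+2=4

Answer: 5 6 10 7 0 11 12 8 2 3 1 9 13 4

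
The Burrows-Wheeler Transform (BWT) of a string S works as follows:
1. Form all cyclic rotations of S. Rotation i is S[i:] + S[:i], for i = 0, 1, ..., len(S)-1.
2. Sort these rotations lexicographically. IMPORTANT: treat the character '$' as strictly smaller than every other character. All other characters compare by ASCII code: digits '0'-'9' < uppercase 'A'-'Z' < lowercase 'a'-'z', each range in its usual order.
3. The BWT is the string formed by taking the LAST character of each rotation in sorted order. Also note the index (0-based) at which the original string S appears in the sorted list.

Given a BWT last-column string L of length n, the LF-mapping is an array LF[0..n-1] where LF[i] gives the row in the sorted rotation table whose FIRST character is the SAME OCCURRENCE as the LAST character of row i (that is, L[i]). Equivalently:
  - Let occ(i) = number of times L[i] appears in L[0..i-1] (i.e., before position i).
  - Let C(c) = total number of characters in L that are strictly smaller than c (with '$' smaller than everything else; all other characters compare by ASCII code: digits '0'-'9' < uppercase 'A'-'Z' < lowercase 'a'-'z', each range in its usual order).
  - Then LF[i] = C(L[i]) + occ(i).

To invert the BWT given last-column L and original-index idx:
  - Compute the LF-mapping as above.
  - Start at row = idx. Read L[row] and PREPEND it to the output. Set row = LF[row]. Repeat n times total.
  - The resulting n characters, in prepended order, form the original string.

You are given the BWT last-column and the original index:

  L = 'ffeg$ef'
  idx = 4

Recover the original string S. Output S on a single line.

LF mapping: 3 4 1 6 0 2 5
Walk LF starting at row 4, prepending L[row]:
  step 1: row=4, L[4]='$', prepend. Next row=LF[4]=0
  step 2: row=0, L[0]='f', prepend. Next row=LF[0]=3
  step 3: row=3, L[3]='g', prepend. Next row=LF[3]=6
  step 4: row=6, L[6]='f', prepend. Next row=LF[6]=5
  step 5: row=5, L[5]='e', prepend. Next row=LF[5]=2
  step 6: row=2, L[2]='e', prepend. Next row=LF[2]=1
  step 7: row=1, L[1]='f', prepend. Next row=LF[1]=4
Reversed output: feefgf$

Answer: feefgf$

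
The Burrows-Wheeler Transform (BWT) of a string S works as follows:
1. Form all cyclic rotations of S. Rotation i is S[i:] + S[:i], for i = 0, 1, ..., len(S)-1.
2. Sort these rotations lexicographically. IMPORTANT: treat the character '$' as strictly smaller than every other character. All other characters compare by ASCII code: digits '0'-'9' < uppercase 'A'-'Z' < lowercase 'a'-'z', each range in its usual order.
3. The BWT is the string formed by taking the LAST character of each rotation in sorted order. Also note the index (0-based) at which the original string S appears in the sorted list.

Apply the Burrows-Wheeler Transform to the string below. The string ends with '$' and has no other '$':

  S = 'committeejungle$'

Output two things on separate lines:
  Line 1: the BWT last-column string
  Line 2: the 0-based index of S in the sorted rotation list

Answer: e$ltenmegmouctij
1

Derivation:
All 16 rotations (rotation i = S[i:]+S[:i]):
  rot[0] = committeejungle$
  rot[1] = ommitteejungle$c
  rot[2] = mmitteejungle$co
  rot[3] = mitteejungle$com
  rot[4] = itteejungle$comm
  rot[5] = tteejungle$commi
  rot[6] = teejungle$commit
  rot[7] = eejungle$committ
  rot[8] = ejungle$committe
  rot[9] = jungle$committee
  rot[10] = ungle$committeej
  rot[11] = ngle$committeeju
  rot[12] = gle$committeejun
  rot[13] = le$committeejung
  rot[14] = e$committeejungl
  rot[15] = $committeejungle
Sorted (with $ < everything):
  sorted[0] = $committeejungle  (last char: 'e')
  sorted[1] = committeejungle$  (last char: '$')
  sorted[2] = e$committeejungl  (last char: 'l')
  sorted[3] = eejungle$committ  (last char: 't')
  sorted[4] = ejungle$committe  (last char: 'e')
  sorted[5] = gle$committeejun  (last char: 'n')
  sorted[6] = itteejungle$comm  (last char: 'm')
  sorted[7] = jungle$committee  (last char: 'e')
  sorted[8] = le$committeejung  (last char: 'g')
  sorted[9] = mitteejungle$com  (last char: 'm')
  sorted[10] = mmitteejungle$co  (last char: 'o')
  sorted[11] = ngle$committeeju  (last char: 'u')
  sorted[12] = ommitteejungle$c  (last char: 'c')
  sorted[13] = teejungle$commit  (last char: 't')
  sorted[14] = tteejungle$commi  (last char: 'i')
  sorted[15] = ungle$committeej  (last char: 'j')
Last column: e$ltenmegmouctij
Original string S is at sorted index 1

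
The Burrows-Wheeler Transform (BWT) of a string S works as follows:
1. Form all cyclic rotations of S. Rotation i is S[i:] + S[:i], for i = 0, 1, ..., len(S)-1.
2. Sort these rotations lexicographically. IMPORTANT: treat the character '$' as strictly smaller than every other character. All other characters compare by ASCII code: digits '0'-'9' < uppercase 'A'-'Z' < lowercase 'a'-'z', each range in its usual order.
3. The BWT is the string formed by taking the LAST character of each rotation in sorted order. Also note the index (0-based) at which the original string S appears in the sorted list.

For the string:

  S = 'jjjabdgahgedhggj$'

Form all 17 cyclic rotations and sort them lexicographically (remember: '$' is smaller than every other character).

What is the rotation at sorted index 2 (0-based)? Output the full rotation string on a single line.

Answer: ahgedhggj$jjjabdg

Derivation:
All 17 rotations (rotation i = S[i:]+S[:i]):
  rot[0] = jjjabdgahgedhggj$
  rot[1] = jjabdgahgedhggj$j
  rot[2] = jabdgahgedhggj$jj
  rot[3] = abdgahgedhggj$jjj
  rot[4] = bdgahgedhggj$jjja
  rot[5] = dgahgedhggj$jjjab
  rot[6] = gahgedhggj$jjjabd
  rot[7] = ahgedhggj$jjjabdg
  rot[8] = hgedhggj$jjjabdga
  rot[9] = gedhggj$jjjabdgah
  rot[10] = edhggj$jjjabdgahg
  rot[11] = dhggj$jjjabdgahge
  rot[12] = hggj$jjjabdgahged
  rot[13] = ggj$jjjabdgahgedh
  rot[14] = gj$jjjabdgahgedhg
  rot[15] = j$jjjabdgahgedhgg
  rot[16] = $jjjabdgahgedhggj
Sorted (with $ < everything):
  sorted[0] = $jjjabdgahgedhggj
  sorted[1] = abdgahgedhggj$jjj
  sorted[2] = ahgedhggj$jjjabdg
  sorted[3] = bdgahgedhggj$jjja
  sorted[4] = dgahgedhggj$jjjab
  sorted[5] = dhggj$jjjabdgahge
  sorted[6] = edhggj$jjjabdgahg
  sorted[7] = gahgedhggj$jjjabd
  sorted[8] = gedhggj$jjjabdgah
  sorted[9] = ggj$jjjabdgahgedh
  sorted[10] = gj$jjjabdgahgedhg
  sorted[11] = hgedhggj$jjjabdga
  sorted[12] = hggj$jjjabdgahged
  sorted[13] = j$jjjabdgahgedhgg
  sorted[14] = jabdgahgedhggj$jj
  sorted[15] = jjabdgahgedhggj$j
  sorted[16] = jjjabdgahgedhggj$
sorted[2] = ahgedhggj$jjjabdg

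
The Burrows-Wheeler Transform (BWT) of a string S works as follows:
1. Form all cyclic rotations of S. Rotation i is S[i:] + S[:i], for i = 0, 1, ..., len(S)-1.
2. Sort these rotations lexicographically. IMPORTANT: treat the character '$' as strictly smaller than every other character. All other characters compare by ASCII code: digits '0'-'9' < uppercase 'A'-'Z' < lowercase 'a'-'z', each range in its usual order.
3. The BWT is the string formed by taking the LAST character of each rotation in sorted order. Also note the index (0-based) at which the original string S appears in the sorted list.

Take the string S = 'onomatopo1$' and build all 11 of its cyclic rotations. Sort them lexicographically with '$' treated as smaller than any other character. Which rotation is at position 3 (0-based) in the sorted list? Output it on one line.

All 11 rotations (rotation i = S[i:]+S[:i]):
  rot[0] = onomatopo1$
  rot[1] = nomatopo1$o
  rot[2] = omatopo1$on
  rot[3] = matopo1$ono
  rot[4] = atopo1$onom
  rot[5] = topo1$onoma
  rot[6] = opo1$onomat
  rot[7] = po1$onomato
  rot[8] = o1$onomatop
  rot[9] = 1$onomatopo
  rot[10] = $onomatopo1
Sorted (with $ < everything):
  sorted[0] = $onomatopo1
  sorted[1] = 1$onomatopo
  sorted[2] = atopo1$onom
  sorted[3] = matopo1$ono
  sorted[4] = nomatopo1$o
  sorted[5] = o1$onomatop
  sorted[6] = omatopo1$on
  sorted[7] = onomatopo1$
  sorted[8] = opo1$onomat
  sorted[9] = po1$onomato
  sorted[10] = topo1$onoma
sorted[3] = matopo1$ono

Answer: matopo1$ono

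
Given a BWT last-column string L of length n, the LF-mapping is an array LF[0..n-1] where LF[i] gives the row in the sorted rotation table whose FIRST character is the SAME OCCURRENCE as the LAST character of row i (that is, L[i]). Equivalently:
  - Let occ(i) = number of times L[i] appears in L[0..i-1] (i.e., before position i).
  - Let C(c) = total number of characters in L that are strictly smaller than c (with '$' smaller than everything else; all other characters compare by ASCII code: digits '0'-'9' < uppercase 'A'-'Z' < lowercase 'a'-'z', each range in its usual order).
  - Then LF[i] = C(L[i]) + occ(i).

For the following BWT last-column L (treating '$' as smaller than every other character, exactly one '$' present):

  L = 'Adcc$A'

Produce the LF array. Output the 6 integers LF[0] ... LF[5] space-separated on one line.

Char counts: '$':1, 'A':2, 'c':2, 'd':1
C (first-col start): C('$')=0, C('A')=1, C('c')=3, C('d')=5
L[0]='A': occ=0, LF[0]=C('A')+0=1+0=1
L[1]='d': occ=0, LF[1]=C('d')+0=5+0=5
L[2]='c': occ=0, LF[2]=C('c')+0=3+0=3
L[3]='c': occ=1, LF[3]=C('c')+1=3+1=4
L[4]='$': occ=0, LF[4]=C('$')+0=0+0=0
L[5]='A': occ=1, LF[5]=C('A')+1=1+1=2

Answer: 1 5 3 4 0 2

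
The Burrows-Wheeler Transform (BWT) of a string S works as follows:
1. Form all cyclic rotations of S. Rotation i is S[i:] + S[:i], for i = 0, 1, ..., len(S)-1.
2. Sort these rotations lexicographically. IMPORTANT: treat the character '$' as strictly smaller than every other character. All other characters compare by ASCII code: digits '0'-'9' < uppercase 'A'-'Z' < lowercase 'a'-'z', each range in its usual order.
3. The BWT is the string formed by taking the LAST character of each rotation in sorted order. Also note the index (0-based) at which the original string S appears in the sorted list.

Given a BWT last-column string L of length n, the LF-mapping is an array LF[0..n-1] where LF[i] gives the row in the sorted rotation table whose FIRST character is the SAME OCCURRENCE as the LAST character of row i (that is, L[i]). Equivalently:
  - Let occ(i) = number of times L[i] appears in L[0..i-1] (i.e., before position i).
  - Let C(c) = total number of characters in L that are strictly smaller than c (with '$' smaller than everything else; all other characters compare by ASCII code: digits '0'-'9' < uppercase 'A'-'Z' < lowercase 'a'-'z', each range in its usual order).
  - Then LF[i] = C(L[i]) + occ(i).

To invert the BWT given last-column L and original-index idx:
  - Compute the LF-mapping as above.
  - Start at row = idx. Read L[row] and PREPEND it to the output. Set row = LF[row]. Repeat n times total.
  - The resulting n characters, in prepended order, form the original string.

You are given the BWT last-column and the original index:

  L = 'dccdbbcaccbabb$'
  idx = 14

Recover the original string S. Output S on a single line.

LF mapping: 13 8 9 14 3 4 10 1 11 12 5 2 6 7 0
Walk LF starting at row 14, prepending L[row]:
  step 1: row=14, L[14]='$', prepend. Next row=LF[14]=0
  step 2: row=0, L[0]='d', prepend. Next row=LF[0]=13
  step 3: row=13, L[13]='b', prepend. Next row=LF[13]=7
  step 4: row=7, L[7]='a', prepend. Next row=LF[7]=1
  step 5: row=1, L[1]='c', prepend. Next row=LF[1]=8
  step 6: row=8, L[8]='c', prepend. Next row=LF[8]=11
  step 7: row=11, L[11]='a', prepend. Next row=LF[11]=2
  step 8: row=2, L[2]='c', prepend. Next row=LF[2]=9
  step 9: row=9, L[9]='c', prepend. Next row=LF[9]=12
  step 10: row=12, L[12]='b', prepend. Next row=LF[12]=6
  step 11: row=6, L[6]='c', prepend. Next row=LF[6]=10
  step 12: row=10, L[10]='b', prepend. Next row=LF[10]=5
  step 13: row=5, L[5]='b', prepend. Next row=LF[5]=4
  step 14: row=4, L[4]='b', prepend. Next row=LF[4]=3
  step 15: row=3, L[3]='d', prepend. Next row=LF[3]=14
Reversed output: dbbbcbccaccabd$

Answer: dbbbcbccaccabd$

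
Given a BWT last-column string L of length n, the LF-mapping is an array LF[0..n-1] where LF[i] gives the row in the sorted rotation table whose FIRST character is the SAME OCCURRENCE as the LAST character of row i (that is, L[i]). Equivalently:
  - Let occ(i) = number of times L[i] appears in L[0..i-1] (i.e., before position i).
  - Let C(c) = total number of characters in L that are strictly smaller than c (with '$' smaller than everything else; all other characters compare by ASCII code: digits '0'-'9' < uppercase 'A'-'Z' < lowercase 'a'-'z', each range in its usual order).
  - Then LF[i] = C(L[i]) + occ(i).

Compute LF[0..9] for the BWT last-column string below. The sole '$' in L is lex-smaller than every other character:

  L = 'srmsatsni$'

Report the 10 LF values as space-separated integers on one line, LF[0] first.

Char counts: '$':1, 'a':1, 'i':1, 'm':1, 'n':1, 'r':1, 's':3, 't':1
C (first-col start): C('$')=0, C('a')=1, C('i')=2, C('m')=3, C('n')=4, C('r')=5, C('s')=6, C('t')=9
L[0]='s': occ=0, LF[0]=C('s')+0=6+0=6
L[1]='r': occ=0, LF[1]=C('r')+0=5+0=5
L[2]='m': occ=0, LF[2]=C('m')+0=3+0=3
L[3]='s': occ=1, LF[3]=C('s')+1=6+1=7
L[4]='a': occ=0, LF[4]=C('a')+0=1+0=1
L[5]='t': occ=0, LF[5]=C('t')+0=9+0=9
L[6]='s': occ=2, LF[6]=C('s')+2=6+2=8
L[7]='n': occ=0, LF[7]=C('n')+0=4+0=4
L[8]='i': occ=0, LF[8]=C('i')+0=2+0=2
L[9]='$': occ=0, LF[9]=C('$')+0=0+0=0

Answer: 6 5 3 7 1 9 8 4 2 0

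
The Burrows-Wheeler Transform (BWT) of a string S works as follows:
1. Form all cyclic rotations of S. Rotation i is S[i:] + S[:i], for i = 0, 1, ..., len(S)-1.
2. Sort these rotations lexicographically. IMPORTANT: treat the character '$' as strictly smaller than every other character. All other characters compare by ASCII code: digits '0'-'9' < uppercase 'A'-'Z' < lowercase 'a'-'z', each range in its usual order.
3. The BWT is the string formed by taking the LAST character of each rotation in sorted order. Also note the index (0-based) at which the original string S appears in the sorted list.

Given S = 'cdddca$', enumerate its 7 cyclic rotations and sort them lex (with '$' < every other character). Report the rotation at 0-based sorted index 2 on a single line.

Answer: ca$cddd

Derivation:
All 7 rotations (rotation i = S[i:]+S[:i]):
  rot[0] = cdddca$
  rot[1] = dddca$c
  rot[2] = ddca$cd
  rot[3] = dca$cdd
  rot[4] = ca$cddd
  rot[5] = a$cdddc
  rot[6] = $cdddca
Sorted (with $ < everything):
  sorted[0] = $cdddca
  sorted[1] = a$cdddc
  sorted[2] = ca$cddd
  sorted[3] = cdddca$
  sorted[4] = dca$cdd
  sorted[5] = ddca$cd
  sorted[6] = dddca$c
sorted[2] = ca$cddd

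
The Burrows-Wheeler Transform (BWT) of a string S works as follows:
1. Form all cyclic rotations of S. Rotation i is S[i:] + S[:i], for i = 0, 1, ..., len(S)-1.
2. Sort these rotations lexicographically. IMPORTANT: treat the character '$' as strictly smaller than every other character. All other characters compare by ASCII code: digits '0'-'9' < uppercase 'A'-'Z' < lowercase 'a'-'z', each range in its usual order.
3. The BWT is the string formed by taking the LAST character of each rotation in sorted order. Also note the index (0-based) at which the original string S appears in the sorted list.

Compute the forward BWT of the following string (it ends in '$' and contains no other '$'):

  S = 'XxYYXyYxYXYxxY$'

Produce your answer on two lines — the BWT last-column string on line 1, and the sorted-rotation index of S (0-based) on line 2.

Answer: YY$YxxYxyXxYXYX
2

Derivation:
All 15 rotations (rotation i = S[i:]+S[:i]):
  rot[0] = XxYYXyYxYXYxxY$
  rot[1] = xYYXyYxYXYxxY$X
  rot[2] = YYXyYxYXYxxY$Xx
  rot[3] = YXyYxYXYxxY$XxY
  rot[4] = XyYxYXYxxY$XxYY
  rot[5] = yYxYXYxxY$XxYYX
  rot[6] = YxYXYxxY$XxYYXy
  rot[7] = xYXYxxY$XxYYXyY
  rot[8] = YXYxxY$XxYYXyYx
  rot[9] = XYxxY$XxYYXyYxY
  rot[10] = YxxY$XxYYXyYxYX
  rot[11] = xxY$XxYYXyYxYXY
  rot[12] = xY$XxYYXyYxYXYx
  rot[13] = Y$XxYYXyYxYXYxx
  rot[14] = $XxYYXyYxYXYxxY
Sorted (with $ < everything):
  sorted[0] = $XxYYXyYxYXYxxY  (last char: 'Y')
  sorted[1] = XYxxY$XxYYXyYxY  (last char: 'Y')
  sorted[2] = XxYYXyYxYXYxxY$  (last char: '$')
  sorted[3] = XyYxYXYxxY$XxYY  (last char: 'Y')
  sorted[4] = Y$XxYYXyYxYXYxx  (last char: 'x')
  sorted[5] = YXYxxY$XxYYXyYx  (last char: 'x')
  sorted[6] = YXyYxYXYxxY$XxY  (last char: 'Y')
  sorted[7] = YYXyYxYXYxxY$Xx  (last char: 'x')
  sorted[8] = YxYXYxxY$XxYYXy  (last char: 'y')
  sorted[9] = YxxY$XxYYXyYxYX  (last char: 'X')
  sorted[10] = xY$XxYYXyYxYXYx  (last char: 'x')
  sorted[11] = xYXYxxY$XxYYXyY  (last char: 'Y')
  sorted[12] = xYYXyYxYXYxxY$X  (last char: 'X')
  sorted[13] = xxY$XxYYXyYxYXY  (last char: 'Y')
  sorted[14] = yYxYXYxxY$XxYYX  (last char: 'X')
Last column: YY$YxxYxyXxYXYX
Original string S is at sorted index 2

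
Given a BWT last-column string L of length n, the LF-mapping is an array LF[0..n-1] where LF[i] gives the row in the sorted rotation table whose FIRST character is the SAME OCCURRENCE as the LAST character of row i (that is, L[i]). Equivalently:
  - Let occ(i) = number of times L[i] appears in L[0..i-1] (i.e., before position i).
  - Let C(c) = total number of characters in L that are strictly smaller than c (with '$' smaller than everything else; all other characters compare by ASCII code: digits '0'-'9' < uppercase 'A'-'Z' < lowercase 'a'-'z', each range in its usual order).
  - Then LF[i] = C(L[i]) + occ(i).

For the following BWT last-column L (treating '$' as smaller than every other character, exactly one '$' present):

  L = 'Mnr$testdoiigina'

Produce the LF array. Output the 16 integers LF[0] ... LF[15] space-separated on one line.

Char counts: '$':1, 'M':1, 'a':1, 'd':1, 'e':1, 'g':1, 'i':3, 'n':2, 'o':1, 'r':1, 's':1, 't':2
C (first-col start): C('$')=0, C('M')=1, C('a')=2, C('d')=3, C('e')=4, C('g')=5, C('i')=6, C('n')=9, C('o')=11, C('r')=12, C('s')=13, C('t')=14
L[0]='M': occ=0, LF[0]=C('M')+0=1+0=1
L[1]='n': occ=0, LF[1]=C('n')+0=9+0=9
L[2]='r': occ=0, LF[2]=C('r')+0=12+0=12
L[3]='$': occ=0, LF[3]=C('$')+0=0+0=0
L[4]='t': occ=0, LF[4]=C('t')+0=14+0=14
L[5]='e': occ=0, LF[5]=C('e')+0=4+0=4
L[6]='s': occ=0, LF[6]=C('s')+0=13+0=13
L[7]='t': occ=1, LF[7]=C('t')+1=14+1=15
L[8]='d': occ=0, LF[8]=C('d')+0=3+0=3
L[9]='o': occ=0, LF[9]=C('o')+0=11+0=11
L[10]='i': occ=0, LF[10]=C('i')+0=6+0=6
L[11]='i': occ=1, LF[11]=C('i')+1=6+1=7
L[12]='g': occ=0, LF[12]=C('g')+0=5+0=5
L[13]='i': occ=2, LF[13]=C('i')+2=6+2=8
L[14]='n': occ=1, LF[14]=C('n')+1=9+1=10
L[15]='a': occ=0, LF[15]=C('a')+0=2+0=2

Answer: 1 9 12 0 14 4 13 15 3 11 6 7 5 8 10 2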